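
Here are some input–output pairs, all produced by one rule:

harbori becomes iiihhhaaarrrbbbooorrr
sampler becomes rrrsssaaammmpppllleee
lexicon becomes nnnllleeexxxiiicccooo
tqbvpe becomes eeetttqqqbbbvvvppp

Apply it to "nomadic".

Each output is the input with this applied: repeat every character 3 times, then move the last 3 characters to the front (rotate right by 3).
For "nomadic", step one produces "nnnooommmaaadddiiiccc"; step two turns that into "cccnnnooommmaaadddiii".

cccnnnooommmaaadddiii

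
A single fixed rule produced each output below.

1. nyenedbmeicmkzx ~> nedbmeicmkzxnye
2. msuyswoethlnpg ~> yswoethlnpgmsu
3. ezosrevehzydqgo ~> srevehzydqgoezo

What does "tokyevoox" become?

yevooxtok

The pattern: move the first 3 characters to the end (rotate left by 3).
Doing the same to "tokyevoox": "yevooxtok".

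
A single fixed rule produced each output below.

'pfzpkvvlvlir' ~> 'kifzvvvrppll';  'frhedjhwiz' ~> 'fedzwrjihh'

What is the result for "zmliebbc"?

cbbzmlie

What's happening: sort the characters into reverse alphabetical order, then move the last 3 characters to the front (rotate right by 3).
Starting from "zmliebbc": after the first operation, "zmliecbb"; after the second, "cbbzmlie".
(Check on "pfzpkvvlvlir": → "zvvvrppllkif" → "kifzvvvrppll" ✓)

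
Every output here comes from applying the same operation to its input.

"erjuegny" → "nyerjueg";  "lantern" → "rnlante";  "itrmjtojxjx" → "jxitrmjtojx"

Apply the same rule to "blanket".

Rule — move the last 2 characters to the front (rotate right by 2).
For "blanket" the result is "etblank".

etblank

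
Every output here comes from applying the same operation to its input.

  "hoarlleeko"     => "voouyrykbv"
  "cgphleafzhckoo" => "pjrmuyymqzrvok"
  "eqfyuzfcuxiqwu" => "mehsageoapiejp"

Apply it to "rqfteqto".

oadybapd

In each case the input is transformed by: swap the front and back halves of the string, then shift every letter 10 places forward in the alphabet (wrapping around).
On "rqfteqto": the first step gives "eqtorqft", and the second then gives "oadybapd".
(Check on "hoarlleeko": → "leekohoarl" → "voouyrykbv" ✓)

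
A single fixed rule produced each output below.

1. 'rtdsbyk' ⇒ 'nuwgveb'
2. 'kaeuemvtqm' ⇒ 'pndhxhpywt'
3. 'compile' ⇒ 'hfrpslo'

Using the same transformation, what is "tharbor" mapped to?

uwkduer

Each output is the input with this applied: shift every letter 3 places forward in the alphabet (wrapping around), then move the last character to the front.
For "tharbor", step one produces "wkdueru"; step two turns that into "uwkduer".
(Check on "kaeuemvtqm": → "ndhxhpywtp" → "pndhxhpywt" ✓)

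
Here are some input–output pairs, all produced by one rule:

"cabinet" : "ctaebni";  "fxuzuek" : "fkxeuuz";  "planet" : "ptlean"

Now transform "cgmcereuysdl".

The pattern: take characters alternately from the front and the back (1st, last, 2nd, 2nd-last, ...).
Doing the same to "cgmcereuysdl": "clgdmscyeure".

clgdmscyeure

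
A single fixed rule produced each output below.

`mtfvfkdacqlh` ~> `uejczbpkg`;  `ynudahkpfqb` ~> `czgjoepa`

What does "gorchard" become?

bgzqc

The pattern: shift every letter 1 place backward in the alphabet (wrapping around), then delete the first 3 characters.
On "gorchard": the first step gives "fnqbgzqc", and the second then gives "bgzqc".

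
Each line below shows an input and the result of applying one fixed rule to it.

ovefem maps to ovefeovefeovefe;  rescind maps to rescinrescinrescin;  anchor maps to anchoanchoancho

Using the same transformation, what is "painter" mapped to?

paintepaintepainte

Each output is the input with this applied: delete the last character, then write the whole string 3 times in a row.
For "painter", step one produces "painte"; step two turns that into "paintepaintepainte".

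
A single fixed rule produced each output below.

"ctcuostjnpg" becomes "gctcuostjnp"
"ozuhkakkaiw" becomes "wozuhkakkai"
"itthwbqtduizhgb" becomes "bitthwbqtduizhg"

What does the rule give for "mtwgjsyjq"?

The rule is to move the last character to the front.
Applying that to "mtwgjsyjq" gives "qmtwgjsyj".

qmtwgjsyj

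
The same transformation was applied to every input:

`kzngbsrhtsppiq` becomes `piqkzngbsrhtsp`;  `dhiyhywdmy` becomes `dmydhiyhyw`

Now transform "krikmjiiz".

In each case the input is transformed by: move the last 3 characters to the front (rotate right by 3).
For "krikmjiiz" the result is "iizkrikmj".

iizkrikmj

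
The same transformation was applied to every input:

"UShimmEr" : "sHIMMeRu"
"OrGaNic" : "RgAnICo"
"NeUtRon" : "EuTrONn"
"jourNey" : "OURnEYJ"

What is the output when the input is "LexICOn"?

The transformation: flip the case of every letter, then move the first character to the end.
Starting from "LexICOn": after the first operation, "lEXicoN"; after the second, "EXicoNl".

EXicoNl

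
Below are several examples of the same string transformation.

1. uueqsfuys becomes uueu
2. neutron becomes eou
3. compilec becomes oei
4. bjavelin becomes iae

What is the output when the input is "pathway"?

aa

In each case the input is transformed by: take characters alternately from the front and the back (1st, last, 2nd, 2nd-last, ...), then keep only the vowels.
For "pathway" the result is "aa".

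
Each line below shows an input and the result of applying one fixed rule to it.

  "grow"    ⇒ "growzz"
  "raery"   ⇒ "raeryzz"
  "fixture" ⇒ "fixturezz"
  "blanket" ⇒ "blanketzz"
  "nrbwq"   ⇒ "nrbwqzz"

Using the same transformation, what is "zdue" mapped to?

What's happening: append "zz".
For "zdue" the result is "zduezz".

zduezz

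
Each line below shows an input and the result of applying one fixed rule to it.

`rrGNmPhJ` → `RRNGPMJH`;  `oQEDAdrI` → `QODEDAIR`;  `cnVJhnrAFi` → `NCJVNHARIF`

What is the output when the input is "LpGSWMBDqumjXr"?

Each output is the input with this applied: swap each adjacent pair of characters (1↔2, 3↔4, ...), then convert every letter to uppercase.
Working it through for "LpGSWMBDqumjXr": intermediate "pLSGMWDBuqjmrX", final "PLSGMWDBUQJMRX".

PLSGMWDBUQJMRX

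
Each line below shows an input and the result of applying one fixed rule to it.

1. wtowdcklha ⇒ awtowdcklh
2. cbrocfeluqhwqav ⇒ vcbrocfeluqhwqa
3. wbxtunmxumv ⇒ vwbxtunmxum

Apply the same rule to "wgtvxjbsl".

lwgtvxjbs

Rule — move the last character to the front.
"wgtvxjbsl" → "lwgtvxjbs".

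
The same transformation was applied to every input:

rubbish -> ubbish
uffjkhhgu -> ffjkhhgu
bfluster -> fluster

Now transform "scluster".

cluster

What's happening: delete the first character.
On "scluster" that produces "cluster".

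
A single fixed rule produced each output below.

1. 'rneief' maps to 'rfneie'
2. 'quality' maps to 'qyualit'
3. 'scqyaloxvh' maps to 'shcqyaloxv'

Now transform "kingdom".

kmingdo

The transformation: swap the first and last characters, then move the last character to the front.
"kingdom" → "mingdok" → "kmingdo".
(Check on "rneief": → "fneier" → "rfneie" ✓)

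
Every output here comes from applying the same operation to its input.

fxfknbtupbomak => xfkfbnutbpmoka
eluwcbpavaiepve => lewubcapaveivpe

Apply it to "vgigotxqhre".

The rule is to swap each adjacent pair of characters (1↔2, 3↔4, ...).
Doing the same to "vgigotxqhre": "gvgitoqxrhe".

gvgitoqxrhe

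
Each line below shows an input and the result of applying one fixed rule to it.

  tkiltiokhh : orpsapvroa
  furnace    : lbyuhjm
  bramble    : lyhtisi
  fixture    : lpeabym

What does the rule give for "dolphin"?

uvswopk

In each case the input is transformed by: shift every letter 7 places forward in the alphabet (wrapping around), then swap the first and last characters.
Working it through for "dolphin": intermediate "kvswopu", final "uvswopk".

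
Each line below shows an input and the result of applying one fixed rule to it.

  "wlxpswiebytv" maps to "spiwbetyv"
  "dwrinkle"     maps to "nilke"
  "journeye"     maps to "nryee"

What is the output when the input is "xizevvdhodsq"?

vedvohsdq

The rule is to delete the first 3 characters, then swap each adjacent pair of characters (1↔2, 3↔4, ...).
For "xizevvdhodsq", step one produces "evvdhodsq"; step two turns that into "vedvohsdq".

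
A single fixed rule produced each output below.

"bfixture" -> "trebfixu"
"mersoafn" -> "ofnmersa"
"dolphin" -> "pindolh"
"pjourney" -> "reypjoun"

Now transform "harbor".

Looking at the pairs, the operation is to move the last 3 characters to the front (rotate right by 3), then swap the first and last characters.
"harbor" → "borhar" → "rorhab".

rorhab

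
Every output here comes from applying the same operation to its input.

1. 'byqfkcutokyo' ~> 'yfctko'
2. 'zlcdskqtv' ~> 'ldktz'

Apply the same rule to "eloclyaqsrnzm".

What's happening: move the first character to the end, then keep every other character starting from the first (positions 1st, 3rd, 5th, ...).
Applying both steps to "eloclyaqsrnzm": "loclyaqsrnzme", then "lcyqrze".

lcyqrze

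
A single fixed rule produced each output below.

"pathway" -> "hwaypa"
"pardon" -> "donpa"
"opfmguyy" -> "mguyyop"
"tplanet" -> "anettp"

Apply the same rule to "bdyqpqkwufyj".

Looking at the pairs, the operation is to move the first 3 characters to the end (rotate left by 3), then delete the last character.
Applying both steps to "bdyqpqkwufyj": "qpqkwufyjbdy", then "qpqkwufyjbd".

qpqkwufyjbd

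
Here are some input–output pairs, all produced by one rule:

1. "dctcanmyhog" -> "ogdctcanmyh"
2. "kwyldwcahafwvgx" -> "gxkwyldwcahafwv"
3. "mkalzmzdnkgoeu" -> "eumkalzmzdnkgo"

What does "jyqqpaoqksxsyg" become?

Each output is the input with this applied: move the last 2 characters to the front (rotate right by 2).
So "jyqqpaoqksxsyg" becomes "ygjyqqpaoqksxs".

ygjyqqpaoqksxs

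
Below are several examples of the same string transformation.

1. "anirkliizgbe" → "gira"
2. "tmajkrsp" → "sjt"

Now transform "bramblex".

Looking at the pairs, the operation is to keep one character in every 3, starting at position 1 (positions 1st, 4th, 7th, ...), then reverse the string.
For "bramblex" the result is "emb".

emb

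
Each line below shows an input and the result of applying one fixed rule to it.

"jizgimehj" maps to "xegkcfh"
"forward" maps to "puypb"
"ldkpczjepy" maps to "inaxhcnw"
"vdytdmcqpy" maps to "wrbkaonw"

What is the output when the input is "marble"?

The pattern: shift every letter 2 places backward in the alphabet (wrapping around), then delete the first 2 characters.
On "marble": the first step gives "kypzjc", and the second then gives "pzjc".
(Check on "jizgimehj": → "hgxegkcfh" → "xegkcfh" ✓)

pzjc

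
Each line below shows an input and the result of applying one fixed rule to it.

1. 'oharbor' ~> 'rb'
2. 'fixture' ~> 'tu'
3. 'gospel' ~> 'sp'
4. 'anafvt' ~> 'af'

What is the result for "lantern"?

The transformation: move the last 2 characters to the front (rotate right by 2), then keep only the last 2 characters.
"lantern" → "rnlante" → "te".

te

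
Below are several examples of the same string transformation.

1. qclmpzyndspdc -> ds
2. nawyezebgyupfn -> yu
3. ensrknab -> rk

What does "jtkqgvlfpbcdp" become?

pb

The pattern: move the last 3 characters to the front (rotate right by 3), then keep only the last 2 characters.
Working it through for "jtkqgvlfpbcdp": intermediate "cdpjtkqgvlfpb", final "pb".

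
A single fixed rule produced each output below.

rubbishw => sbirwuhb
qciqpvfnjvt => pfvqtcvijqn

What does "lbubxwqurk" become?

Looking at the pairs, the operation is to take characters alternately from the front and the back (1st, last, 2nd, 2nd-last, ...), then move the last 3 characters to the front (rotate right by 3).
Starting from "lbubxwqurk": after the first operation, "lkbruubqxw"; after the second, "qxwlkbruub".

qxwlkbruub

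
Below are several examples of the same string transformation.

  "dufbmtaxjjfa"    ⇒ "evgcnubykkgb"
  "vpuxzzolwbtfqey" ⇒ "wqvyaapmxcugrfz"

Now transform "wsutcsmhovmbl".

xtvudtnipwncm

What's happening: shift every letter 1 place forward in the alphabet (wrapping around).
Doing the same to "wsutcsmhovmbl": "xtvudtnipwncm".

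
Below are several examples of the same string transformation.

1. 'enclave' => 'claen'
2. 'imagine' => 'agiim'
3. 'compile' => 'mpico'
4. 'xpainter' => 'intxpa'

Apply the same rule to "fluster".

Rule — delete the last 2 characters, then move the last 3 characters to the front (rotate right by 3).
"fluster" → "flust" → "ustfl".

ustfl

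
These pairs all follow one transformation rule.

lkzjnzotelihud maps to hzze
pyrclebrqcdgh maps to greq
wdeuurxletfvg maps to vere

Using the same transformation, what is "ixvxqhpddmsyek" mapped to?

In each case the input is transformed by: keep one character in every 3, starting at position 3 (positions 3rd, 6th, 9th, ...), then move the last character to the front.
"ixvxqhpddmsyek" → "vhdy" → "yvhd".
(Check on "pyrclebrqcdgh": → "reqg" → "greq" ✓)

yvhd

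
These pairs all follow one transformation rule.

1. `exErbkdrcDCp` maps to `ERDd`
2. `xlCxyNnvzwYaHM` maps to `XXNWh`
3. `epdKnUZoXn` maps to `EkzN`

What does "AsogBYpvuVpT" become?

The rule is to keep one character in every 3, starting at position 1 (positions 1st, 4th, 7th, ...), then flip the case of every letter.
For "AsogBYpvuVpT", step one produces "AgpV"; step two turns that into "aGPv".

aGPv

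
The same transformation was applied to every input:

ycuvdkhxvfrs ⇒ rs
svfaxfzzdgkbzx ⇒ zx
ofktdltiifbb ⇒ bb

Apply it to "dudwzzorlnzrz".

rz

Looking at the pairs, the operation is to keep only the last 2 characters.
For "dudwzzorlnzrz" the result is "rz".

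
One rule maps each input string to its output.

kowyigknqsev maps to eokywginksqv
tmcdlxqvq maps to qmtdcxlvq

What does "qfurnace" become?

cfqruane

The transformation: swap each adjacent pair of characters (1↔2, 3↔4, ...), then move the last character to the front.
Working it through for "qfurnace": intermediate "fqruanec", final "cfqruane".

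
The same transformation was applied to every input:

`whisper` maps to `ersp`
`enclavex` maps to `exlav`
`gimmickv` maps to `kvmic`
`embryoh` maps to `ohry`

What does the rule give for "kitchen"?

ench

Rule — delete the first 3 characters, then move the last 2 characters to the front (rotate right by 2).
On "kitchen" that produces "ench".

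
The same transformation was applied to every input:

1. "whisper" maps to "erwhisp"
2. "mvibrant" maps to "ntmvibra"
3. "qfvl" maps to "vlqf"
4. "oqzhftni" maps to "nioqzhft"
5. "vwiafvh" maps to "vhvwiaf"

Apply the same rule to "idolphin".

Looking at the pairs, the operation is to move the last 2 characters to the front (rotate right by 2).
Doing the same to "idolphin": "inidolph".

inidolph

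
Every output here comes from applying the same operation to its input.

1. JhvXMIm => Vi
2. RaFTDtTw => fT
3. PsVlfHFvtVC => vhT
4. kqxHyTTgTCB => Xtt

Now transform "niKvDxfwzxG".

The rule is to keep one character in every 3, starting at position 3 (positions 3rd, 6th, 9th, ...), then flip the case of every letter.
Starting from "niKvDxfwzxG": after the first operation, "Kxz"; after the second, "kXZ".
(Check on "JhvXMIm": → "vI" → "Vi" ✓)

kXZ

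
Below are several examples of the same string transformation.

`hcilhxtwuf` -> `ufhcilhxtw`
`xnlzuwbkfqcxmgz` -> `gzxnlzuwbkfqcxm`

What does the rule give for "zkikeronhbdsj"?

sjzkikeronhbd

The rule is to move the last 2 characters to the front (rotate right by 2).
"zkikeronhbdsj" → "sjzkikeronhbd".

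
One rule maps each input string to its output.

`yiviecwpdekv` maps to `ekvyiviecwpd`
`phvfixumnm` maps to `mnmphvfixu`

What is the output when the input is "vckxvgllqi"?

The rule is to move the last 3 characters to the front (rotate right by 3).
Applying that to "vckxvgllqi" gives "lqivckxvgl".

lqivckxvgl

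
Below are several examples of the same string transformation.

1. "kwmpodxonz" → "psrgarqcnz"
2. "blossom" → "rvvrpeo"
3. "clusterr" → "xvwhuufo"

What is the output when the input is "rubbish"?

eelvkux

Rule — move the first 2 characters to the end (rotate left by 2), then shift every letter 3 places forward in the alphabet (wrapping around).
On "rubbish": the first step gives "bbishru", and the second then gives "eelvkux".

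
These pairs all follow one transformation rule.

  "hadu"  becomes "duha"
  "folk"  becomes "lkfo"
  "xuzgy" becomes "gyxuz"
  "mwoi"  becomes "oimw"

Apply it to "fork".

In each case the input is transformed by: move the last 2 characters to the front (rotate right by 2).
"fork" → "rkfo".

rkfo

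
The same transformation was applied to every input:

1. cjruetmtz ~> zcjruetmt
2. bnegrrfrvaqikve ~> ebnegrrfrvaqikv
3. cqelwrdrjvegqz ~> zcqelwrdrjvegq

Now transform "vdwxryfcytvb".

In each case the input is transformed by: move the last character to the front.
So "vdwxryfcytvb" becomes "bvdwxryfcytv".

bvdwxryfcytv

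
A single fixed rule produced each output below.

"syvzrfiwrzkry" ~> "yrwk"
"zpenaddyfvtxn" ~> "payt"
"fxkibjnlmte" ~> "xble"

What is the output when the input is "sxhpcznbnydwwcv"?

xcbdc

In each case the input is transformed by: keep one character in every 3, starting at position 2 (positions 2nd, 5th, 8th, ...).
Doing the same to "sxhpcznbnydwwcv": "xcbdc".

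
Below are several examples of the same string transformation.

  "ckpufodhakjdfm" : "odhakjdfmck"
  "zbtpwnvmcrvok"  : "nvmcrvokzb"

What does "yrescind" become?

Looking at the pairs, the operation is to move the first 2 characters to the end (rotate left by 2), then delete the first 3 characters.
For "yrescind", step one produces "escindyr"; step two turns that into "indyr".
(Check on "zbtpwnvmcrvok": → "tpwnvmcrvokzb" → "nvmcrvokzb" ✓)

indyr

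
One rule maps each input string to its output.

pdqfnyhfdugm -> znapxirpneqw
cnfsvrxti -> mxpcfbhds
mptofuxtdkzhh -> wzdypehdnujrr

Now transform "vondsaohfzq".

fyxnckyrpja

The pattern: shift every letter 10 places forward in the alphabet (wrapping around).
"vondsaohfzq" → "fyxnckyrpja".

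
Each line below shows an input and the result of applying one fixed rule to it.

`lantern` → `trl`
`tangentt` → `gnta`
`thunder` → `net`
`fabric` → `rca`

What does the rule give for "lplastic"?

What's happening: move the first 2 characters to the end (rotate left by 2), then keep every other character starting from the second (positions 2nd, 4th, 6th, ...).
"lplastic" → "atcp".

atcp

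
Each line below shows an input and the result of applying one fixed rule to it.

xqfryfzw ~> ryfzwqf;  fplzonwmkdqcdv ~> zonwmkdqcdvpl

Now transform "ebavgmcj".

What's happening: delete the first character, then move the first 2 characters to the end (rotate left by 2).
Working it through for "ebavgmcj": intermediate "bavgmcj", final "vgmcjba".

vgmcjba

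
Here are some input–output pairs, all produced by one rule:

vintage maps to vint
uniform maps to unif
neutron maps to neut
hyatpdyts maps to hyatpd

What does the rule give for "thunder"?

Looking at the pairs, the operation is to delete the last 3 characters.
Doing the same to "thunder": "thun".

thun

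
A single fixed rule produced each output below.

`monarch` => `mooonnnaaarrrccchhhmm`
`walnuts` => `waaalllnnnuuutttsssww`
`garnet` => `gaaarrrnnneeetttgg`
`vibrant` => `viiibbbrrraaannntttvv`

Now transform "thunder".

The pattern: repeat every character 3 times, then move the first 2 characters to the end (rotate left by 2).
For "thunder", step one produces "ttthhhuuunnndddeeerrr"; step two turns that into "thhhuuunnndddeeerrrtt".

thhhuuunnndddeeerrrtt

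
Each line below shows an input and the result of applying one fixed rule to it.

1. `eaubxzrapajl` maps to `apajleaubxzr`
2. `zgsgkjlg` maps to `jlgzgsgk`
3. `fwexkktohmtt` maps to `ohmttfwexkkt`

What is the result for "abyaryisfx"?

Rule — swap the front and back halves of the string, then move the first character to the end.
"abyaryisfx" → "isfxabyary".

isfxabyary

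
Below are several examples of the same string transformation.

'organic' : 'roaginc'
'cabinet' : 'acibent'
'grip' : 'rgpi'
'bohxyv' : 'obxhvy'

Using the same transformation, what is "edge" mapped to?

deeg

Rule — swap each adjacent pair of characters (1↔2, 3↔4, ...).
Doing the same to "edge": "deeg".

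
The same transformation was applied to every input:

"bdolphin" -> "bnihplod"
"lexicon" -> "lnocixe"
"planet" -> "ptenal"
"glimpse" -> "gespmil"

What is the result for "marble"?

The transformation: move the first character to the end, then reverse the string.
Starting from "marble": after the first operation, "arblem"; after the second, "melbra".

melbra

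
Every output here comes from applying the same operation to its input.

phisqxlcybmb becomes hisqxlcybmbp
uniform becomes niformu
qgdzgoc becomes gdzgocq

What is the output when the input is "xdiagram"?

diagramx

Looking at the pairs, the operation is to move the first character to the end.
Applying that to "xdiagram" gives "diagramx".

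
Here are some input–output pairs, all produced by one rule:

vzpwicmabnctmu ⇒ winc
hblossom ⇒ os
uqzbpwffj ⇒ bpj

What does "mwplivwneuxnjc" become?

liux

Rule — swap each adjacent pair of characters (1↔2, 3↔4, ...), then keep one character in every 3, starting at position 3 (positions 3rd, 6th, 9th, ...).
On "mwplivwneuxnjc" that produces "liux".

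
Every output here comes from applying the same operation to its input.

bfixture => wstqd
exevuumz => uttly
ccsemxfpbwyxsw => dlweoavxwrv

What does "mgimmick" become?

llhbj

In each case the input is transformed by: delete the first 3 characters, then shift every letter 1 place backward in the alphabet (wrapping around).
Doing the same to "mgimmick": "llhbj".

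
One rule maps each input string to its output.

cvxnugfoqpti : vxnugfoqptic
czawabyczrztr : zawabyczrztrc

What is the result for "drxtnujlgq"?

The rule is to move the first character to the end.
For "drxtnujlgq" the result is "rxtnujlgqd".

rxtnujlgqd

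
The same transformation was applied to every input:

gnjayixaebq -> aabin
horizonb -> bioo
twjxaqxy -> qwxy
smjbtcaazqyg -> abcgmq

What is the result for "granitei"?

Each output is the input with this applied: keep every other character starting from the second (positions 2nd, 4th, 6th, ...), then sort the characters into alphabetical order.
"granitei" → "rnti" → "inrt".

inrt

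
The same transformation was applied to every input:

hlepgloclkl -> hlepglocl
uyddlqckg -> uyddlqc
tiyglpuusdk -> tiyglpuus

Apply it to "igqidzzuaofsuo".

igqidzzuaofs

Looking at the pairs, the operation is to delete the last 2 characters.
On "igqidzzuaofsuo" that produces "igqidzzuaofs".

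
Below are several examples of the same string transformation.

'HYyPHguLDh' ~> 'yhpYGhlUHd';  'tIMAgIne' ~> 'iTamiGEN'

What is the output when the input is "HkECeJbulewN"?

The rule is to swap each adjacent pair of characters (1↔2, 3↔4, ...), then flip the case of every letter.
Working it through for "HkECeJbulewN": intermediate "kHCEJeubelNw", final "KhcejEUBELnW".

KhcejEUBELnW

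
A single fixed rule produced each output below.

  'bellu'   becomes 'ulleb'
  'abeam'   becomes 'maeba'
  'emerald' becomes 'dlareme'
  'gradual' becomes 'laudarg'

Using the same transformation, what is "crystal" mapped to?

latsyrc

The rule is to reverse the string.
Doing the same to "crystal": "latsyrc".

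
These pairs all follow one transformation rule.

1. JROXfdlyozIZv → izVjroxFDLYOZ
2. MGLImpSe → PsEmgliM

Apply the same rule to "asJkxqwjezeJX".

The transformation: flip the case of every letter, then move the last 3 characters to the front (rotate right by 3).
"asJkxqwjezeJX" → "ASjKXQWJEZEjx" → "EjxASjKXQWJEZ".

EjxASjKXQWJEZ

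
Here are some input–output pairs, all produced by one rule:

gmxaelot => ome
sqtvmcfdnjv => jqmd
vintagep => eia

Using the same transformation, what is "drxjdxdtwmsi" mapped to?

Looking at the pairs, the operation is to move the last 2 characters to the front (rotate right by 2), then keep one character in every 3, starting at position 1 (positions 1st, 4th, 7th, ...).
For "drxjdxdtwmsi", step one produces "sidrxjdxdtwm"; step two turns that into "srdt".

srdt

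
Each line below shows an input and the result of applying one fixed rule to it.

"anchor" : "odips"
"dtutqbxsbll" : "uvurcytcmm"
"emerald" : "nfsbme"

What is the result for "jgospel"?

Looking at the pairs, the operation is to shift every letter 1 place forward in the alphabet (wrapping around), then delete the first character.
Working it through for "jgospel": intermediate "khptqfm", final "hptqfm".

hptqfm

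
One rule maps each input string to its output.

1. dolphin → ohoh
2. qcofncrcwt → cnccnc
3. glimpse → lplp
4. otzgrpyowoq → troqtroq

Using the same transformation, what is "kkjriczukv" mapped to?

Each output is the input with this applied: keep one character in every 3, starting at position 2 (positions 2nd, 5th, 8th, ...), then write the whole string twice.
"kkjriczukv" → "kiu" → "kiukiu".

kiukiu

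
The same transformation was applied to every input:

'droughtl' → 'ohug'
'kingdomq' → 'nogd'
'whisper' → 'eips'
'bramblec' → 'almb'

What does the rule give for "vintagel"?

The rule is to take characters alternately from the front and the back (1st, last, 2nd, 2nd-last, ...), then keep only the last 4 characters.
Starting from "vintagel": after the first operation, "vliengta"; after the second, "ngta".

ngta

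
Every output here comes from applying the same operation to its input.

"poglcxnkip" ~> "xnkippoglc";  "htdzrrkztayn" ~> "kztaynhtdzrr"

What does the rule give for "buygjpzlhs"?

pzlhsbuygj

Looking at the pairs, the operation is to swap the front and back halves of the string.
"buygjpzlhs" → "pzlhsbuygj".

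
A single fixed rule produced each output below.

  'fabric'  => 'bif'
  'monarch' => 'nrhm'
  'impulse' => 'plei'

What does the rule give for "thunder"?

Each output is the input with this applied: keep every other character starting from the first (positions 1st, 3rd, 5th, ...), then move the first character to the end.
For "thunder", step one produces "tudr"; step two turns that into "udrt".

udrt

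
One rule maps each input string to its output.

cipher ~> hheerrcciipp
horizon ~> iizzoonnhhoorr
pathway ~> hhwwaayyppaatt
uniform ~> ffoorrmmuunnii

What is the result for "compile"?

ppiilleeccoomm

The rule is to move the first 3 characters to the end (rotate left by 3), then double every character.
Doing the same to "compile": "ppiilleeccoomm".
(Check on "cipher": → "hercip" → "hheerrcciipp" ✓)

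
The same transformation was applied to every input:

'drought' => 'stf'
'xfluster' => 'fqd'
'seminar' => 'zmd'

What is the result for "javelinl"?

uzx

The pattern: shift every letter 12 places forward in the alphabet (wrapping around), then keep only the last 3 characters.
Starting from "javelinl": after the first operation, "vmhqxuzx"; after the second, "uzx".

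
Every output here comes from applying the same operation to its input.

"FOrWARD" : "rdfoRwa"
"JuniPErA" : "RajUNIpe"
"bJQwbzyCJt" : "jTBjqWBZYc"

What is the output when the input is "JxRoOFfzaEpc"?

The transformation: flip the case of every letter, then move the last 2 characters to the front (rotate right by 2).
For "JxRoOFfzaEpc", step one produces "jXrOofFZAePC"; step two turns that into "PCjXrOofFZAe".

PCjXrOofFZAe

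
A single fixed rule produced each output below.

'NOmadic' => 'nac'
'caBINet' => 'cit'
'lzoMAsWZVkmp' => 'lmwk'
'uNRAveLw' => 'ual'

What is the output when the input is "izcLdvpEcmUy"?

ilpm

The pattern: keep one character in every 3, starting at position 1 (positions 1st, 4th, 7th, ...), then convert every letter to lowercase.
On "izcLdvpEcmUy": the first step gives "iLpm", and the second then gives "ilpm".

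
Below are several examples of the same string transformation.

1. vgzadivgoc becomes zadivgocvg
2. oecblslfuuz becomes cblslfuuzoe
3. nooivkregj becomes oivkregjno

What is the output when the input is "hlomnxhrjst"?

omnxhrjsthl

The rule is to move the first 2 characters to the end (rotate left by 2).
Doing the same to "hlomnxhrjst": "omnxhrjsthl".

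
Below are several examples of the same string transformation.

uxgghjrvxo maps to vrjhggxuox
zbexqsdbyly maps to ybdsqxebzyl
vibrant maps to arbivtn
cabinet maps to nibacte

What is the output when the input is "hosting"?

The pattern: reverse the string, then move the first 2 characters to the end (rotate left by 2).
Applying that to "hosting" gives "itsohgn".

itsohgn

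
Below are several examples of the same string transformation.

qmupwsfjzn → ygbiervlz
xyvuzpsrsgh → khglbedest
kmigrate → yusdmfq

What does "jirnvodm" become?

udzhapy

Each output is the input with this applied: shift every letter 12 places forward in the alphabet (wrapping around), then delete the first character.
Applying both steps to "jirnvodm": "vudzhapy", then "udzhapy".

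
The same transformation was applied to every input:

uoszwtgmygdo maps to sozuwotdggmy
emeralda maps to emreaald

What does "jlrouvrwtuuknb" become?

rlojubvnrkwutu

Rule — move the first 2 characters to the end (rotate left by 2), then take characters alternately from the front and the back (1st, last, 2nd, 2nd-last, ...).
Working it through for "jlrouvrwtuuknb": intermediate "rouvrwtuuknbjl", final "rlojubvnrkwutu".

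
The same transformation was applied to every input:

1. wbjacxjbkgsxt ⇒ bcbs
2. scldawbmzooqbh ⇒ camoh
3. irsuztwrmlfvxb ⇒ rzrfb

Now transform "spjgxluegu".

In each case the input is transformed by: keep one character in every 3, starting at position 2 (positions 2nd, 5th, 8th, ...).
For "spjgxluegu" the result is "pxe".

pxe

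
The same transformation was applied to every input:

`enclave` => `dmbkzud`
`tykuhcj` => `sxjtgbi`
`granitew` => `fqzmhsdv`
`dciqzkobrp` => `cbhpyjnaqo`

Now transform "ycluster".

What's happening: shift every letter 1 place backward in the alphabet (wrapping around).
Applying that to "ycluster" gives "xbktrsdq".

xbktrsdq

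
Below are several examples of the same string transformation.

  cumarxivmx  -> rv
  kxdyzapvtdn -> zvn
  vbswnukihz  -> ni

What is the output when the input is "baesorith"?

Looking at the pairs, the operation is to delete the first 2 characters, then keep one character in every 3, starting at position 3 (positions 3rd, 6th, 9th, ...).
On "baesorith": the first step gives "esorith", and the second then gives "ot".
(Check on "vbswnukihz": → "swnukihz" → "ni" ✓)

ot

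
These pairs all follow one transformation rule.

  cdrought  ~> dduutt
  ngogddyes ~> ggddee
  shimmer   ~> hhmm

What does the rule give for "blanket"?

Looking at the pairs, the operation is to keep one character in every 3, starting at position 2 (positions 2nd, 5th, 8th, ...), then double every character.
On "blanket": the first step gives "lk", and the second then gives "llkk".

llkk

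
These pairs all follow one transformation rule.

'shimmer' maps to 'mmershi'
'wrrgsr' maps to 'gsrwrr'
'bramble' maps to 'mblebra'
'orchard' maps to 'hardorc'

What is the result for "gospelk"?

pelkgos

Each output is the input with this applied: move the first 3 characters to the end (rotate left by 3).
Applying that to "gospelk" gives "pelkgos".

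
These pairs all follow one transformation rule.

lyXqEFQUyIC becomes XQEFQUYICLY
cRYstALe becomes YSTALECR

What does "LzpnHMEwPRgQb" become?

The pattern: move the first 2 characters to the end (rotate left by 2), then convert every letter to uppercase.
On "LzpnHMEwPRgQb" that produces "PNHMEWPRGQBLZ".

PNHMEWPRGQBLZ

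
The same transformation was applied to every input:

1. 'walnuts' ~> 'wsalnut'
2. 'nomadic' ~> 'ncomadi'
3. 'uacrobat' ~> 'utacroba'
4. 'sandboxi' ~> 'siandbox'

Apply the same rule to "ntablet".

Looking at the pairs, the operation is to swap the first and last characters, then move the last character to the front.
Starting from "ntablet": after the first operation, "ttablen"; after the second, "nttable".

nttable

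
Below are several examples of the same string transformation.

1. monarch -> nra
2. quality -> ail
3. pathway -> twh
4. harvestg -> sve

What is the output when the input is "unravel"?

rva

In each case the input is transformed by: take characters alternately from the front and the back (1st, last, 2nd, 2nd-last, ...), then keep only the last 3 characters.
For "unravel", step one produces "ulnerva"; step two turns that into "rva".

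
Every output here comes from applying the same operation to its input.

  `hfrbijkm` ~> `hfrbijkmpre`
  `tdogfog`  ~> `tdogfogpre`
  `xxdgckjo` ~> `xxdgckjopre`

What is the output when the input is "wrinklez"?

wrinklezpre

The rule is to append "pre".
On "wrinklez" that produces "wrinklezpre".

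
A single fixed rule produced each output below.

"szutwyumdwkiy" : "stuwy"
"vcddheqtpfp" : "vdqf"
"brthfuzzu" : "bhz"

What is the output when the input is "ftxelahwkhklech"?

The rule is to keep one character in every 3, starting at position 1 (positions 1st, 4th, 7th, ...).
On "ftxelahwkhklech" that produces "fehhe".

fehhe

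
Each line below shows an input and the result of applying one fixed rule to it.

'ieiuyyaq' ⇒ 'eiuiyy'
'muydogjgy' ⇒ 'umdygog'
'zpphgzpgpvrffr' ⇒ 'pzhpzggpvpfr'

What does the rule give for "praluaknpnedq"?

The transformation: swap each adjacent pair of characters (1↔2, 3↔4, ...), then delete the last 2 characters.
Working it through for "praluaknpnedq": intermediate "rplaaunknpdeq", final "rplaaunknpd".

rplaaunknpd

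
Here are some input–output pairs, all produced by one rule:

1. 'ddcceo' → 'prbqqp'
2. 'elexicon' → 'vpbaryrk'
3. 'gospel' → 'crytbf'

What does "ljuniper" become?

vcreywha

Rule — swap the front and back halves of the string, then shift every letter 13 places forward in the alphabet (wrapping around) — i.e. ROT13.
For "ljuniper", step one produces "iperljun"; step two turns that into "vcreywha".
(Check on "ddcceo": → "ceoddc" → "prbqqp" ✓)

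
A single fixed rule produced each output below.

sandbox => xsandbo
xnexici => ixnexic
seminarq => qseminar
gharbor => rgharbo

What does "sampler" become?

rsample

Rule — move the last character to the front.
"sampler" → "rsample".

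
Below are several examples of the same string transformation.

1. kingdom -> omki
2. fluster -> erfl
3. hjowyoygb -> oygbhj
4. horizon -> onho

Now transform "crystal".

The rule is to move the first 2 characters to the end (rotate left by 2), then delete the first 3 characters.
Applying both steps to "crystal": "ystalcr", then "alcr".

alcr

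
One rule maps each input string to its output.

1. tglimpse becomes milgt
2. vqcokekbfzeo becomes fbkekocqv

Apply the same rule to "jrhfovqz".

Looking at the pairs, the operation is to delete the last 3 characters, then reverse the string.
Applying that to "jrhfovqz" gives "ofhrj".

ofhrj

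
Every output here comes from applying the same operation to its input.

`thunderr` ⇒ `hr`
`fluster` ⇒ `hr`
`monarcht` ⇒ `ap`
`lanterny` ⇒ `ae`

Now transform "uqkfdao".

In each case the input is transformed by: shift every letter 13 places forward in the alphabet (wrapping around) — i.e. ROT13, then keep one character in every 3, starting at position 3 (positions 3rd, 6th, 9th, ...).
Starting from "uqkfdao": after the first operation, "hdxsqnb"; after the second, "xn".

xn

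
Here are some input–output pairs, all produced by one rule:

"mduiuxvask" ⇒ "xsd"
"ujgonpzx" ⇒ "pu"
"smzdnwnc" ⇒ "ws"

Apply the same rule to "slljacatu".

cul

The rule is to move the first 3 characters to the end (rotate left by 3), then keep one character in every 3, starting at position 3 (positions 3rd, 6th, 9th, ...).
"slljacatu" → "cul".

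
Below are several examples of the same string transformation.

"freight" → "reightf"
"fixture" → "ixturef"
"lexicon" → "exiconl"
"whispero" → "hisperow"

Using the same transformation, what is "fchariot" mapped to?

The pattern: move the first character to the end.
On "fchariot" that produces "chariotf".

chariotf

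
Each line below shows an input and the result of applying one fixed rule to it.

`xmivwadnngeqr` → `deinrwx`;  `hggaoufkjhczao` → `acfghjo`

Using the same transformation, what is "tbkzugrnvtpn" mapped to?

kprtuv

Rule — keep every other character starting from the first (positions 1st, 3rd, 5th, ...), then sort the characters into alphabetical order.
Starting from "tbkzugrnvtpn": after the first operation, "tkurvp"; after the second, "kprtuv".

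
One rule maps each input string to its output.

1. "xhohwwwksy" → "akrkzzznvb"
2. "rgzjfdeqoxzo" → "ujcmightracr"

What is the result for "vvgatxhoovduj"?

yyjdwakrrygxm

The rule is to shift every letter 3 places forward in the alphabet (wrapping around).
So "vvgatxhoovduj" becomes "yyjdwakrrygxm".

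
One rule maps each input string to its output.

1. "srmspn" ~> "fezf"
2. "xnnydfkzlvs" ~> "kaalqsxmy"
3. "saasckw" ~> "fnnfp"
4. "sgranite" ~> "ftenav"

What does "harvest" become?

uneir

The transformation: shift every letter 13 places forward in the alphabet (wrapping around) — i.e. ROT13, then delete the last 2 characters.
For "harvest", step one produces "uneirfg"; step two turns that into "uneir".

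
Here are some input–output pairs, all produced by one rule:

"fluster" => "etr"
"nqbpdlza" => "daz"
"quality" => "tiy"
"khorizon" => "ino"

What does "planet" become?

Each output is the input with this applied: swap each adjacent pair of characters (1↔2, 3↔4, ...), then keep only the last 3 characters.
"planet" → "ate".
(Check on "quality": → "uqlatiy" → "tiy" ✓)

ate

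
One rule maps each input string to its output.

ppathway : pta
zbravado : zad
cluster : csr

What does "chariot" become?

The transformation: keep one character in every 3, starting at position 1 (positions 1st, 4th, 7th, ...).
Doing the same to "chariot": "crt".

crt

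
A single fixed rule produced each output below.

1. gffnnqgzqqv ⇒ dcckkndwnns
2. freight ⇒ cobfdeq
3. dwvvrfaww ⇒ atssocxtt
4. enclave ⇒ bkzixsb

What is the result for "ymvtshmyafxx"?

Looking at the pairs, the operation is to shift every letter 3 places backward in the alphabet (wrapping around).
Applying that to "ymvtshmyafxx" gives "vjsqpejvxcuu".

vjsqpejvxcuu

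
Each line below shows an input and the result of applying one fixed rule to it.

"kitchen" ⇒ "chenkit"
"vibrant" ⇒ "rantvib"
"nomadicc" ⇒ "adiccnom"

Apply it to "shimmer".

mmershi

Each output is the input with this applied: move the first 3 characters to the end (rotate left by 3).
On "shimmer" that produces "mmershi".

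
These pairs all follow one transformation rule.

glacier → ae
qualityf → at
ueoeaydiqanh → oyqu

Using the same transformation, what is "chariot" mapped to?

What's happening: swap the first and last characters, then keep one character in every 3, starting at position 3 (positions 3rd, 6th, 9th, ...).
On "chariot": the first step gives "tharioc", and the second then gives "ao".
(Check on "ueoeaydiqanh": → "heoeaydiqanu" → "oyqu" ✓)

ao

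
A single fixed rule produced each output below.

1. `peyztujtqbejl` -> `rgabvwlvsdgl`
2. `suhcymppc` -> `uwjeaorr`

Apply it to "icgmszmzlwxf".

keioubobnyz

Looking at the pairs, the operation is to shift every letter 2 places forward in the alphabet (wrapping around), then delete the last character.
Working it through for "icgmszmzlwxf": intermediate "keioubobnyzh", final "keioubobnyz".
(Check on "peyztujtqbejl": → "rgabvwlvsdgln" → "rgabvwlvsdgl" ✓)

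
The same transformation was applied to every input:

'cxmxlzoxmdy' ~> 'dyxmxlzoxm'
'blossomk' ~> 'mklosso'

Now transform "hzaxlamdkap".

apzaxlamdk

In each case the input is transformed by: delete the first character, then move the last 2 characters to the front (rotate right by 2).
"hzaxlamdkap" → "apzaxlamdk".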